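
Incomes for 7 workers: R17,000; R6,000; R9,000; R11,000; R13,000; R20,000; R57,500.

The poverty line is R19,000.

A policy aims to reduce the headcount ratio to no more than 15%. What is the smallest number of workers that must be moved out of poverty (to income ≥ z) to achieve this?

4

5 of the 7 workers are poor, so H = 5/7 = 0.714.
A headcount ratio of at most 15% allows at most ⌊0.15 × 7⌋ = 1 poor workers.
So at least 5 − 1 = 4 must be lifted.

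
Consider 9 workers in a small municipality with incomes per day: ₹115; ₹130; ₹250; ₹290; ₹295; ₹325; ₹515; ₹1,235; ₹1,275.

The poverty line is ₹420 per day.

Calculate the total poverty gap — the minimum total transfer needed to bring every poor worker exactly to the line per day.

Incomes under z: ₹115, ₹130, ₹250, ₹290, ₹295, ₹325 (q = 6 of N = 9).
Individual gaps: 420−115 = 305; 420−130 = 290; 420−250 = 170; 420−290 = 130; 420−295 = 125; 420−325 = 95.
Aggregate gap = ₹1,115.

₹1,115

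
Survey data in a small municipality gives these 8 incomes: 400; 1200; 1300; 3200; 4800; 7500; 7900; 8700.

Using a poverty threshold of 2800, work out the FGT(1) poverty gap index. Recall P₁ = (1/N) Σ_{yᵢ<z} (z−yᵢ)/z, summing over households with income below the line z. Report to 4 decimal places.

Incomes under z: 400, 1200, 1300 (q = 3 of N = 8).
Shortfall ratios: (2800−400)/2800 = 0.8571; (2800−1200)/2800 = 0.5714; (2800−1300)/2800 = 0.5357.
Σ = 1.964286. Dividing by the full population N = 8 gives P₁ = 0.2455.

0.2455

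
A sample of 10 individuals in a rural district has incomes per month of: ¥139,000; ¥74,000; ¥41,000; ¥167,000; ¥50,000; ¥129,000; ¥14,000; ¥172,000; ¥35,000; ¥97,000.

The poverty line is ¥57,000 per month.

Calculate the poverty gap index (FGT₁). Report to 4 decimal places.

0.1544

Below z: ¥14,000, ¥35,000, ¥41,000, ¥50,000 (q = 4 of N = 10).
Shortfall ratios: (57000−14000)/57000 = 0.7544; (57000−35000)/57000 = 0.3860; (57000−41000)/57000 = 0.2807; (57000−50000)/57000 = 0.1228.
Sum of shortfalls = 1.543860; P₁ averages over all N: 1.543860 / 10 = 0.1544.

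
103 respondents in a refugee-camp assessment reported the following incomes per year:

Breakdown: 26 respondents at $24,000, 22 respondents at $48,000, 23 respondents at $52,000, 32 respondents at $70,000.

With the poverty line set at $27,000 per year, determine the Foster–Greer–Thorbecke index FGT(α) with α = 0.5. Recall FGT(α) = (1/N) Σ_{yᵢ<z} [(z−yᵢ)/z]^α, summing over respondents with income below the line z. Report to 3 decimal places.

0.084

Below the line: 26×$24,000 (q = 26 of N = 103).
Gap ratios (z−y)/z: (27000−24000)/27000 = 0.1111 (×26).
Raised to α = 0.5: 0.33333 (×26).
Sum = 8.666667; FGT(0.5) = 8.666667 / 103 = 0.084.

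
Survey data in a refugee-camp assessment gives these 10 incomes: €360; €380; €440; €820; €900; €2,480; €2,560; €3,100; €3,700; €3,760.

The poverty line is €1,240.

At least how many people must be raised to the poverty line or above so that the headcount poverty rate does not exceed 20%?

3

5 of the 10 people are poor, so H = 5/10 = 0.500.
A headcount ratio of at most 20% allows at most ⌊0.20 × 10⌋ = 2 poor people.
So at least 5 − 2 = 3 must be lifted.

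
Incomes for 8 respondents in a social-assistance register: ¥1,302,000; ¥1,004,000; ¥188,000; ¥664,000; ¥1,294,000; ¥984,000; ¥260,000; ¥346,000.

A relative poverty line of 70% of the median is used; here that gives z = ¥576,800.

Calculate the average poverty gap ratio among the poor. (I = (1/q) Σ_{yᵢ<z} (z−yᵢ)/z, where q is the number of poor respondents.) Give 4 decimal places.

0.5411

Below the line: ¥188,000, ¥260,000, ¥346,000 (q = 3 of N = 8).
Shortfall ratios (z−y)/z: 0.6741, 0.5492, 0.4001; sum = 1.623440.
I averages over the q = 3 poor units only: 1.623440 / 3 = 0.5411.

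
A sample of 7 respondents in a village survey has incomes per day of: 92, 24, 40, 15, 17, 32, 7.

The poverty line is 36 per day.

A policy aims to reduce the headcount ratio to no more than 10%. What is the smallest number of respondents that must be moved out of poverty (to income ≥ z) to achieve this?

5 of the 7 respondents are poor, so H = 5/7 = 0.714.
A headcount ratio of at most 10% allows at most ⌊0.10 × 7⌋ = 0 poor respondents.
So at least 5 − 0 = 5 must be lifted.

5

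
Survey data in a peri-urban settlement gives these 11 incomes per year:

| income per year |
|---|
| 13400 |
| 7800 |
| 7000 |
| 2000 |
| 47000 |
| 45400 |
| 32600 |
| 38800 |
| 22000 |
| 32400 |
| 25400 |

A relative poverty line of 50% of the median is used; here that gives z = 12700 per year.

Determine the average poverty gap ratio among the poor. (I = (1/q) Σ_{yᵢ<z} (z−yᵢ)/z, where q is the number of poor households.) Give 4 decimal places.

Incomes under z: 2000, 7000, 7800 (q = 3 of N = 11).
Shortfall ratios (z−y)/z: 0.8425, 0.4488, 0.3858; sum = 1.677165.
The income-gap ratio divides by q (the poor only): 1.677165 / 3 = 0.5591.

0.5591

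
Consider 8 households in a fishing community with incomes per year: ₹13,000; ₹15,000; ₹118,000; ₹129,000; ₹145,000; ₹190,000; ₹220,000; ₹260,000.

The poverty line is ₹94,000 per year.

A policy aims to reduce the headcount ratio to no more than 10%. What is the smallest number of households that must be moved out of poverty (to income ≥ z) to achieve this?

2

2 of the 8 households are poor, so H = 2/8 = 0.250.
A headcount ratio of at most 10% allows at most ⌊0.10 × 8⌋ = 0 poor households.
So at least 2 − 0 = 2 must be lifted.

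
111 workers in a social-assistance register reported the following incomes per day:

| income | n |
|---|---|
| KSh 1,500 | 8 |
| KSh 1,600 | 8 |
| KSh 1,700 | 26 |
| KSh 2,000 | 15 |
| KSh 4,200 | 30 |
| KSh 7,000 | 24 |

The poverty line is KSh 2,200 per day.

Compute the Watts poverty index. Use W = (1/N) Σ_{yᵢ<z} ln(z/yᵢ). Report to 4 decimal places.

Incomes under z: 8×KSh 1,500, 8×KSh 1,600, 26×KSh 1,700, 15×KSh 2,000 (q = 57 of N = 111).
ln(z/y) terms: ln(2200/1500) = 0.3830 (×8); ln(2200/1600) = 0.3185 (×8); ln(2200/1700) = 0.2578 (×26); ln(2200/2000) = 0.0953 (×15).
W = 13.744777 / 111 = 0.1238.

0.1238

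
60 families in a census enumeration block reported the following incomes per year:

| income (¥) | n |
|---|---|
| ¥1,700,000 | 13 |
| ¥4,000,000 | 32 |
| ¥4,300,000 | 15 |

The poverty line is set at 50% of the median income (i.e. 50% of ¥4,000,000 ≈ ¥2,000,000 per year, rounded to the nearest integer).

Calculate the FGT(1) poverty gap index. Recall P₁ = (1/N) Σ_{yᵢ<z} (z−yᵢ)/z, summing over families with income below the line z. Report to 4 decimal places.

Below z: 13×¥1,700,000 (q = 13 of N = 60).
Gap ratios (z−y)/z: (2000000−1700000)/2000000 = 0.1500 (×13).
Σ = 1.950000. Dividing by the full population N = 60 gives P₁ = 0.0325.

0.0325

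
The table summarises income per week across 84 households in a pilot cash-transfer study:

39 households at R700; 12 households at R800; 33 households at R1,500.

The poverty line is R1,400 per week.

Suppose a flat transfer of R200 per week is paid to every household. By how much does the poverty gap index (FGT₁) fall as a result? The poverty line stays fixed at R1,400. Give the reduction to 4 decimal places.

0.0867

Before: below the line — 39×R700, 12×R800; poverty gap index (FGT₁) = 0.293367.
After the R200 transfer: below the line — 39×R900, 12×R1,000; poverty gap index (FGT₁) = 0.206633.
Reduction = 0.293367 − 0.206633 = 0.0867.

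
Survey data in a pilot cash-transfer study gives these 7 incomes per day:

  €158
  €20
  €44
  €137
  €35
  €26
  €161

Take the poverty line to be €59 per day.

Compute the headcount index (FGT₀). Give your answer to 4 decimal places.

4 of the 7 people have income below €59.
H = 4/7 = 0.5714.

0.5714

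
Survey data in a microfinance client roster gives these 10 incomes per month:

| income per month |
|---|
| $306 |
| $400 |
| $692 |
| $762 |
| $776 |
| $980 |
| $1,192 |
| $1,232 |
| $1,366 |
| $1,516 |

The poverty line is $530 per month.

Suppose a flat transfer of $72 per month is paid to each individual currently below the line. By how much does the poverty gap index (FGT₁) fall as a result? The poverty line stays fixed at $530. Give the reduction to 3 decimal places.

0.027

Before: below the line — $306, $400; poverty gap index (FGT₁) = 0.06679.
After the $72 transfer: below the line — $378, $472; poverty gap index (FGT₁) = 0.03962.
Reduction = 0.06679 − 0.03962 = 0.027.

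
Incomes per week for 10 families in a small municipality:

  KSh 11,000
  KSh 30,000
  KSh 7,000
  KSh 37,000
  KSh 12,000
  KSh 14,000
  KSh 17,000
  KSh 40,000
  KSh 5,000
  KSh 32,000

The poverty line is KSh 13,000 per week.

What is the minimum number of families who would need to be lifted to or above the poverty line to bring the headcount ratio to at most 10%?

Currently q = 4 of N = 10 are below the line (H = 0.400).
A headcount ratio of at most 10% allows at most ⌊0.10 × 10⌋ = 1 poor families.
So at least 4 − 1 = 3 must be lifted.

3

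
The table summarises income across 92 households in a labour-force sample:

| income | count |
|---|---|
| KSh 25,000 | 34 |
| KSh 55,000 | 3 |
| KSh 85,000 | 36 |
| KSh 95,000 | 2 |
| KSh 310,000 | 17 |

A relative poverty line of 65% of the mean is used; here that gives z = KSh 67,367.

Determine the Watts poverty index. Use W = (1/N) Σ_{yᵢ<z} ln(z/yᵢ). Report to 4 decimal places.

Poor units: 34×KSh 25,000, 3×KSh 55,000 (q = 37 of N = 92).
Log gaps: ln(67367/25000) = 0.9913 (×34); ln(67367/55000) = 0.2028 (×3).
W = 34.311968 / 92 = 0.3730.

0.3730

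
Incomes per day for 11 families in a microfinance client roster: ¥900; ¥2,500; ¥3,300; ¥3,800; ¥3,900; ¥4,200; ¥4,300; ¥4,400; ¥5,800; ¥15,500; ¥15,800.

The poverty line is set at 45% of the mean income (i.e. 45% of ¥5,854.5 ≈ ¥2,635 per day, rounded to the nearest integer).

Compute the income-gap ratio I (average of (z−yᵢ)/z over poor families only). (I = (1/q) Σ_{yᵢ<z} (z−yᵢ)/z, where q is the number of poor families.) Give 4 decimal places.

0.3548

Incomes under z: ¥900, ¥2,500 (q = 2 of N = 11).
Relative gaps: 0.6584, 0.0512; sum = 0.709677.
I averages over the q = 2 poor units only: 0.709677 / 2 = 0.3548.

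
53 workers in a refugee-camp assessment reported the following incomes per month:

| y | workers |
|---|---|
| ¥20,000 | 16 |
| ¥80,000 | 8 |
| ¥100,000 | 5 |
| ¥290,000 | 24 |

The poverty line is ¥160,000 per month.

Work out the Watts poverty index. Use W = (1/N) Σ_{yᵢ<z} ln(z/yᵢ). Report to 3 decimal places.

0.777

Poor units: 16×¥20,000, 8×¥80,000, 5×¥100,000 (q = 29 of N = 53).
ln(z/y) terms: ln(160000/20000) = 2.0794 (×16); ln(160000/80000) = 0.6931 (×8); ln(160000/100000) = 0.4700 (×5).
W = 41.166260 / 53 = 0.777.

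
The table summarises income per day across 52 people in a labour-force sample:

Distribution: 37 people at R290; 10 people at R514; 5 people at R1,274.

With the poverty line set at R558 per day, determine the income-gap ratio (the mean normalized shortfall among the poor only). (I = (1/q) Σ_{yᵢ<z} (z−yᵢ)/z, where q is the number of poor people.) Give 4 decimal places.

0.3949

Poor units: 37×R290, 10×R514 (q = 47 of N = 52).
Relative gaps: 0.4803 (×37), 0.0789 (×10); sum = 18.559140.
The income-gap ratio divides by q (the poor only): 18.559140 / 47 = 0.3949.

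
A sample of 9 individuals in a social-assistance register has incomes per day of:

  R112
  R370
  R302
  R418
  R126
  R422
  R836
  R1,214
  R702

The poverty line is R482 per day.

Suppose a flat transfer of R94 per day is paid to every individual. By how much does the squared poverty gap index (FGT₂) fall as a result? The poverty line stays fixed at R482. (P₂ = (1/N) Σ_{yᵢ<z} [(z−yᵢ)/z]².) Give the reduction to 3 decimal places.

Before: below the line — R112, R126, R302, R370, R418, R422; squared poverty gap index (FGT₂) = 0.15126.
After the R94 transfer: below the line — R206, R220, R396, R464; squared poverty gap index (FGT₂) = 0.07295.
Reduction = 0.15126 − 0.07295 = 0.078.

0.078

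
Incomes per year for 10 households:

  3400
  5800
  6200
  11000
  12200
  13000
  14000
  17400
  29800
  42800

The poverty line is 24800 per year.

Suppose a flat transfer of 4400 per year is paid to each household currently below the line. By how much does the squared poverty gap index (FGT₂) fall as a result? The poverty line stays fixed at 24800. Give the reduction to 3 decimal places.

Before: below the line — 3400, 5800, 6200, 11000, 12200, 13000, 14000, 17400; squared poverty gap index (FGT₂) = 0.29669.
After the 4400 transfer: below the line — 7800, 10200, 10600, 15400, 16600, 17400, 18400, 21800; squared poverty gap index (FGT₂) = 0.15676.
Reduction = 0.29669 − 0.15676 = 0.140.

0.140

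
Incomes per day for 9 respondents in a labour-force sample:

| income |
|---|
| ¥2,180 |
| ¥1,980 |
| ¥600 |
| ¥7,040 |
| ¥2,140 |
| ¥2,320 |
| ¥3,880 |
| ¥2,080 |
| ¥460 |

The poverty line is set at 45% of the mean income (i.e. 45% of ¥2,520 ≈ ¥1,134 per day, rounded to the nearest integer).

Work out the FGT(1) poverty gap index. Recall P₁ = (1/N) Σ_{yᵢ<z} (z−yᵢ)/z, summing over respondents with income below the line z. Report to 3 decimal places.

Below the line: ¥460, ¥600 (q = 2 of N = 9).
Relative gaps: (1134−460)/1134 = 0.5944; (1134−600)/1134 = 0.4709.
Sum of shortfalls = 1.065256; P₁ averages over all N: 1.065256 / 9 = 0.118.

0.118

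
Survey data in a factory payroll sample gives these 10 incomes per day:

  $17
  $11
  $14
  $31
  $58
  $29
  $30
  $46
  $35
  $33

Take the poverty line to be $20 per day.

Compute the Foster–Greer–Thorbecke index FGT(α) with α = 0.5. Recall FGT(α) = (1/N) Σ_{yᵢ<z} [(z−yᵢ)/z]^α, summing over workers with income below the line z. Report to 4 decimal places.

0.1606

Poor units: $11, $14, $17 (q = 3 of N = 10).
Normalized shortfalls: (20−11)/20 = 0.4500; (20−14)/20 = 0.3000; (20−17)/20 = 0.1500.
Raised to α = 0.5: 0.67082; 0.54772; 0.38730.
Sum = 1.605841; FGT(0.5) = 1.605841 / 10 = 0.1606.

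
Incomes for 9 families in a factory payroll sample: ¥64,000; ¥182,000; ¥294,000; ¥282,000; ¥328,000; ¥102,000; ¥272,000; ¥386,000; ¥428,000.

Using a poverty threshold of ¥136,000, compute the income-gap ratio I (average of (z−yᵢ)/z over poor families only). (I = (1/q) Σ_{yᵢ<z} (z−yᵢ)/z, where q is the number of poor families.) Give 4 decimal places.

0.3897

Poor units: ¥64,000, ¥102,000 (q = 2 of N = 9).
Shortfall ratios (z−y)/z: 0.5294, 0.2500; sum = 0.779412.
The income-gap ratio divides by q (the poor only): 0.779412 / 2 = 0.3897.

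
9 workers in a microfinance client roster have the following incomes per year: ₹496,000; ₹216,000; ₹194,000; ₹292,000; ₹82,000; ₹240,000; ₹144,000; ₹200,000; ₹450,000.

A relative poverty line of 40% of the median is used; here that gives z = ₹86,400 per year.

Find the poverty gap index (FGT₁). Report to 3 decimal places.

0.006

Below z: ₹82,000 (q = 1 of N = 9).
Relative gaps: (86400−82000)/86400 = 0.0509.
Sum of shortfalls = 0.050926; P₁ averages over all N: 0.050926 / 9 = 0.006.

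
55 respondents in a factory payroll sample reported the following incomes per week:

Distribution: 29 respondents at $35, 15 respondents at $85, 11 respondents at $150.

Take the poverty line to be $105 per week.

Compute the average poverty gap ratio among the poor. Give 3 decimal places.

Poor units: 29×$35, 15×$85 (q = 44 of N = 55).
Relative gaps: 0.6667 (×29), 0.1905 (×15); sum = 22.190476.
I averages over the q = 44 poor units only: 22.190476 / 44 = 0.504.

0.504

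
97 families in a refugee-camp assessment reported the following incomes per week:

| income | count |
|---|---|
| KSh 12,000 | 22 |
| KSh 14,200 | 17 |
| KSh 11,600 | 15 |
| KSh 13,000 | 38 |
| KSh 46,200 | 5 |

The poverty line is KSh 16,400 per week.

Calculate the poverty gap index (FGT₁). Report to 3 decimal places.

0.211

Below the line: 15×KSh 11,600, 22×KSh 12,000, 38×KSh 13,000, 17×KSh 14,200 (q = 92 of N = 97).
Relative gaps: (16400−11600)/16400 = 0.2927 (×15); (16400−12000)/16400 = 0.2683 (×22); (16400−13000)/16400 = 0.2073 (×38); (16400−14200)/16400 = 0.1341 (×17).
Sum of shortfalls = 20.451220; P₁ averages over all N: 20.451220 / 97 = 0.211.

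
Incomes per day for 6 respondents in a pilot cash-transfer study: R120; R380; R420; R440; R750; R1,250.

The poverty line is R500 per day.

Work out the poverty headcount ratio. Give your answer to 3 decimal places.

4 of the 6 respondents have income below R500.
H = 4/6 = 0.667.

0.667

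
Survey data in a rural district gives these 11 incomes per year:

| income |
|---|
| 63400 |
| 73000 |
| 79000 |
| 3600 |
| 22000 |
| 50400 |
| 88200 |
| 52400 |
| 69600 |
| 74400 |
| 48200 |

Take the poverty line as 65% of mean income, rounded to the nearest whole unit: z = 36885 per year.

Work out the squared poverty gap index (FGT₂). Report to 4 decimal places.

0.0888

Below the line: 3600, 22000 (q = 2 of N = 11).
Shortfall ratios: (36885−3600)/36885 = 0.9024; (36885−22000)/36885 = 0.4036.
Squared: 0.8143; 0.1629.
Sum = 0.977178; P₂ = 0.977178 / 11 = 0.0888.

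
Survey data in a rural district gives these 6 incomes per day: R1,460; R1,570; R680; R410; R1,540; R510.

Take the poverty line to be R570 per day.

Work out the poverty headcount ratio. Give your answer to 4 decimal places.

0.3333

2 of the 6 workers have income below R570.
H = 2/6 = 0.3333.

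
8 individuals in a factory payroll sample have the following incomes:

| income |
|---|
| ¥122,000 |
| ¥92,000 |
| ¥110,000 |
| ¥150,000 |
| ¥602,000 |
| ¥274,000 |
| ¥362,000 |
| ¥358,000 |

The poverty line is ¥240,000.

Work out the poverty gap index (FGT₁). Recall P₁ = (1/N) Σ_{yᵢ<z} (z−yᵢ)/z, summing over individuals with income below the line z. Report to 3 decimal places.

Incomes under z: ¥92,000, ¥110,000, ¥122,000, ¥150,000 (q = 4 of N = 8).
Normalized shortfalls: (240000−92000)/240000 = 0.6167; (240000−110000)/240000 = 0.5417; (240000−122000)/240000 = 0.4917; (240000−150000)/240000 = 0.3750.
Sum of shortfalls = 2.025000; P₁ averages over all N: 2.025000 / 8 = 0.253.

0.253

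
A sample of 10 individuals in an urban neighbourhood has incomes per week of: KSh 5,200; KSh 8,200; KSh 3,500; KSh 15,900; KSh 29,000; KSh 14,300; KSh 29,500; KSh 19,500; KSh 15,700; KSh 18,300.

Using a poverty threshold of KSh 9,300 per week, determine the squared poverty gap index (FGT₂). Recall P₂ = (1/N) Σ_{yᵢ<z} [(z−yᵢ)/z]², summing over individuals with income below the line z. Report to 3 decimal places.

Incomes under z: KSh 3,500, KSh 5,200, KSh 8,200 (q = 3 of N = 10).
Gap ratios (z−y)/z: (9300−3500)/9300 = 0.6237; (9300−5200)/9300 = 0.4409; (9300−8200)/9300 = 0.1183.
Squared: 0.3889; 0.1944; 0.0140.
Sum = 0.597294; P₂ = 0.597294 / 10 = 0.060.

0.060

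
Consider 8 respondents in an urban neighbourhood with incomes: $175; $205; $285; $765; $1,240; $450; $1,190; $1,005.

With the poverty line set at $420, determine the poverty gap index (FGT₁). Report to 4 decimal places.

0.1771

Below the line: $175, $205, $285 (q = 3 of N = 8).
Shortfall ratios: (420−175)/420 = 0.5833; (420−205)/420 = 0.5119; (420−285)/420 = 0.3214.
Σ = 1.416667. Dividing by the full population N = 8 gives P₁ = 0.1771.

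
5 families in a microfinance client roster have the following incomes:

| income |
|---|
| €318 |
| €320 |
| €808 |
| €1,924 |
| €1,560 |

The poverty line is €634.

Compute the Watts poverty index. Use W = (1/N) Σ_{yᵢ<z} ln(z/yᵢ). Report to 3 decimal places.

0.275

Below the line: €318, €320 (q = 2 of N = 5).
Log gaps: ln(634/318) = 0.6900; ln(634/320) = 0.6837.
W = 1.373726 / 5 = 0.275.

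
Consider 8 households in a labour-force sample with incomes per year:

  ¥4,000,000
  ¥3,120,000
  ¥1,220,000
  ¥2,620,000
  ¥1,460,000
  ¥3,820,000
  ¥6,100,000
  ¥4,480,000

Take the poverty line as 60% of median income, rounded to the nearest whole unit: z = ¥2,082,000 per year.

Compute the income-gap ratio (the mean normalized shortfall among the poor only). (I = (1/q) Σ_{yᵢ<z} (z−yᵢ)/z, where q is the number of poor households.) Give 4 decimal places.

Below the line: ¥1,220,000, ¥1,460,000 (q = 2 of N = 8).
Relative gaps: 0.4140, 0.2988; sum = 0.712776.
I averages over the q = 2 poor units only: 0.712776 / 2 = 0.3564.

0.3564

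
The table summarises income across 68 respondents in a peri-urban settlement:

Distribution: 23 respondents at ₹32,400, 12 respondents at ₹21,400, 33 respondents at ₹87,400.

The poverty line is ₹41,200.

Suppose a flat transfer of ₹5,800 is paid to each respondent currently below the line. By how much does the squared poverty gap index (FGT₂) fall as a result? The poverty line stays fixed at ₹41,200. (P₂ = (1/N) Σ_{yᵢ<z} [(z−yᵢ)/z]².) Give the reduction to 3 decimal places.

0.034

Before: below the line — 12×₹21,400, 23×₹32,400; squared poverty gap index (FGT₂) = 0.05619.
After the ₹5,800 transfer: below the line — 12×₹27,200, 23×₹38,200; squared poverty gap index (FGT₂) = 0.02217.
Reduction = 0.05619 − 0.02217 = 0.034.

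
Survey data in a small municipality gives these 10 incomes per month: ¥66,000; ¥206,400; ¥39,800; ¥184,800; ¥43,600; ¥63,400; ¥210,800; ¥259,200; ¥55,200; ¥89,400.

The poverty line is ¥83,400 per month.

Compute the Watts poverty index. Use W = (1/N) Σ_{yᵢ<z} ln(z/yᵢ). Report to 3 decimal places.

0.231

Incomes under z: ¥39,800, ¥43,600, ¥55,200, ¥63,400, ¥66,000 (q = 5 of N = 10).
Log gaps: ln(83400/39800) = 0.7398; ln(83400/43600) = 0.6486; ln(83400/55200) = 0.4127; ln(83400/63400) = 0.2742; ln(83400/66000) = 0.2340.
W = 2.309236 / 10 = 0.231.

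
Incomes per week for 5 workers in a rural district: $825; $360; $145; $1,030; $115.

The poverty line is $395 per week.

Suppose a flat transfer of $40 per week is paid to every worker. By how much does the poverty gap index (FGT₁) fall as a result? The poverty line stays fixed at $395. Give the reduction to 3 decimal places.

Before: below the line — $115, $145, $360; poverty gap index (FGT₁) = 0.28608.
After the $40 transfer: below the line — $155, $185; poverty gap index (FGT₁) = 0.22785.
Reduction = 0.28608 − 0.22785 = 0.058.

0.058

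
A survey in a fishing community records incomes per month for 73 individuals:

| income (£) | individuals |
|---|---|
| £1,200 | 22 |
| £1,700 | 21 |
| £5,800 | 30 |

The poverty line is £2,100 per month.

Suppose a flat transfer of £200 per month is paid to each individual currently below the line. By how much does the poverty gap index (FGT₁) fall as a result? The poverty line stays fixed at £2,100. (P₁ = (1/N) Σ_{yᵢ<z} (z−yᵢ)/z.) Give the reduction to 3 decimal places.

Before: below the line — 22×£1,200, 21×£1,700; poverty gap index (FGT₁) = 0.18395.
After the £200 transfer: below the line — 22×£1,400, 21×£1,900; poverty gap index (FGT₁) = 0.12785.
Reduction = 0.18395 − 0.12785 = 0.056.

0.056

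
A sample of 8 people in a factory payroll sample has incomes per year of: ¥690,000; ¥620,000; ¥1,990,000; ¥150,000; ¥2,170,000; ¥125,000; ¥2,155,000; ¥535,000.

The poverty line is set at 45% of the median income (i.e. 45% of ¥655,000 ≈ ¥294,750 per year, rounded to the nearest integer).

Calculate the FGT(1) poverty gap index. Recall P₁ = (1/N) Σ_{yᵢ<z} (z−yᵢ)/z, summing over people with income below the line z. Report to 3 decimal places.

0.133

Poor units: ¥125,000, ¥150,000 (q = 2 of N = 8).
Shortfall ratios: (294750−125000)/294750 = 0.5759; (294750−150000)/294750 = 0.4911.
Sum of shortfalls = 1.067006; P₁ averages over all N: 1.067006 / 8 = 0.133.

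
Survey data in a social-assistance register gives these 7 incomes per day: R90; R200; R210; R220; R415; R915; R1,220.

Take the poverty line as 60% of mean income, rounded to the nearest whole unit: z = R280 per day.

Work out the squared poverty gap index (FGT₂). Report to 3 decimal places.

0.093

Below the line: R90, R200, R210, R220 (q = 4 of N = 7).
Normalized shortfalls: (280−90)/280 = 0.6786; (280−200)/280 = 0.2857; (280−210)/280 = 0.2500; (280−220)/280 = 0.2143.
Squared: 0.4605; 0.0816; 0.0625; 0.0459.
Sum = 0.650510; P₂ = 0.650510 / 7 = 0.093.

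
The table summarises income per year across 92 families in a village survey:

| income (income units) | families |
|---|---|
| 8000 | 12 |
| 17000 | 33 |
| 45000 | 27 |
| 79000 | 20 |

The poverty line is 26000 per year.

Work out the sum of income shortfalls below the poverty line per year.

Below z: 12×8000, 33×17000 (q = 45 of N = 92).
Individual gaps: 12×(26000−8000) = 216000; 33×(26000−17000) = 297000.
Aggregate gap = 513000.

513000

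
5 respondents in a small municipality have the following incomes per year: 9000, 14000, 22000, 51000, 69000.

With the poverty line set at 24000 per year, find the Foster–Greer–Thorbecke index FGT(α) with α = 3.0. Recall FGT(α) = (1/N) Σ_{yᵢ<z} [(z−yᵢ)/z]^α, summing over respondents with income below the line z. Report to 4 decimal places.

Below the line: 9000, 14000, 22000 (q = 3 of N = 5).
Relative gaps: (24000−9000)/24000 = 0.6250; (24000−14000)/24000 = 0.4167; (24000−22000)/24000 = 0.0833.
Raised to α = 3.0: 0.24414; 0.07234; 0.00058.
Sum = 0.317057; FGT(3.0) = 0.317057 / 5 = 0.0634.

0.0634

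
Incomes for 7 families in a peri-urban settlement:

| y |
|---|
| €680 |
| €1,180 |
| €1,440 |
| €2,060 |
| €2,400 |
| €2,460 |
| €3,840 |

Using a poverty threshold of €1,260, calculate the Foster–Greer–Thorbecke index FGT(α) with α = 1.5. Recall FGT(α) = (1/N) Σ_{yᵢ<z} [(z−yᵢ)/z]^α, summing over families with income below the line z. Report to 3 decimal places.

Below z: €680, €1,180 (q = 2 of N = 7).
Normalized shortfalls: (1260−680)/1260 = 0.4603; (1260−1180)/1260 = 0.0635.
Raised to α = 1.5: 0.31231; 0.01600.
Sum = 0.328309; FGT(1.5) = 0.328309 / 7 = 0.047.

0.047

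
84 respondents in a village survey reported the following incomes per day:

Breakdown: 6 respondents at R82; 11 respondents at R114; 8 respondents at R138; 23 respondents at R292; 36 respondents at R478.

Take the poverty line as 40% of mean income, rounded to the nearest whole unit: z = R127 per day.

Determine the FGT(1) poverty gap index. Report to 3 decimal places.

0.039

Below the line: 6×R82, 11×R114 (q = 17 of N = 84).
Relative gaps: (127−82)/127 = 0.3543 (×6); (127−114)/127 = 0.1024 (×11).
Sum of shortfalls = 3.251969; P₁ averages over all N: 3.251969 / 84 = 0.039.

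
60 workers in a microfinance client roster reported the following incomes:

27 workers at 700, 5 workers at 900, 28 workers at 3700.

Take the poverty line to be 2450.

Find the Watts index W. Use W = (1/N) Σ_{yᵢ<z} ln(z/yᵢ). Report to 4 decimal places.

Below the line: 27×700, 5×900 (q = 32 of N = 60).
Log shortfalls: ln(2450/700) = 1.2528 (×27); ln(2450/900) = 1.0014 (×5).
W = 38.831843 / 60 = 0.6472.

0.6472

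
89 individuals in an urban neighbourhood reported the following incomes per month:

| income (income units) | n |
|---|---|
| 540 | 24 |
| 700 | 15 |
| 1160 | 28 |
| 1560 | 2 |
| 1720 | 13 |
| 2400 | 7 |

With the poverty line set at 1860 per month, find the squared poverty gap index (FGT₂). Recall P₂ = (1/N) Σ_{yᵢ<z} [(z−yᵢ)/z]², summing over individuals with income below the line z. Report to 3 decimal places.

Below the line: 24×540, 15×700, 28×1160, 2×1560, 13×1720 (q = 82 of N = 89).
Relative gaps: (1860−540)/1860 = 0.7097 (×24); (1860−700)/1860 = 0.6237 (×15); (1860−1160)/1860 = 0.3763 (×28); (1860−1560)/1860 = 0.1613 (×2); (1860−1720)/1860 = 0.0753 (×13).
Squared: 0.5036 (×24); 0.3889 (×15); 0.1416 (×28); 0.0260 (×2); 0.0057 (×13).
Sum = 22.013065; P₂ = 22.013065 / 89 = 0.247.

0.247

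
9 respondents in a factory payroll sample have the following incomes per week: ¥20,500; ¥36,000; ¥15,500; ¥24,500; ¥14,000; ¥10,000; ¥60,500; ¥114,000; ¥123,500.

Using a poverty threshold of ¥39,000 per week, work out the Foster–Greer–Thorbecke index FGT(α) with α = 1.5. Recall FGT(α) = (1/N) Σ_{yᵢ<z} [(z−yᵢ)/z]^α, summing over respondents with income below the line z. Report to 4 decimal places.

Incomes under z: ¥10,000, ¥14,000, ¥15,500, ¥20,500, ¥24,500, ¥36,000 (q = 6 of N = 9).
Shortfall ratios: (39000−10000)/39000 = 0.7436; (39000−14000)/39000 = 0.6410; (39000−15500)/39000 = 0.6026; (39000−20500)/39000 = 0.4744; (39000−24500)/39000 = 0.3718; (39000−36000)/39000 = 0.0769.
Raised to α = 1.5: 0.64121; 0.51323; 0.46774; 0.32671; 0.22670; 0.02133.
Sum = 2.196927; FGT(1.5) = 2.196927 / 9 = 0.2441.

0.2441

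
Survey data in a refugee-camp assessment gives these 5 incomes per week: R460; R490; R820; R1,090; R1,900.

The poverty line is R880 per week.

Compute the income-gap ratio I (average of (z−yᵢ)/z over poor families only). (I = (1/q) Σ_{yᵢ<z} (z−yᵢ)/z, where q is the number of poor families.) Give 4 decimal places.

0.3295

Poor units: R460, R490, R820 (q = 3 of N = 5).
Shortfall ratios (z−y)/z: 0.4773, 0.4432, 0.0682; sum = 0.988636.
The income-gap ratio divides by q (the poor only): 0.988636 / 3 = 0.3295.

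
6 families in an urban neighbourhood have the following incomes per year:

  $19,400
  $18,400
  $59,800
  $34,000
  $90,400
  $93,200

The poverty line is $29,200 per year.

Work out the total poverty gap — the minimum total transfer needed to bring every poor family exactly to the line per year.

Poor units: $18,400, $19,400 (q = 2 of N = 6).
Individual gaps: 29200−18400 = 10800; 29200−19400 = 9800.
Aggregate gap = $20,600.

$20,600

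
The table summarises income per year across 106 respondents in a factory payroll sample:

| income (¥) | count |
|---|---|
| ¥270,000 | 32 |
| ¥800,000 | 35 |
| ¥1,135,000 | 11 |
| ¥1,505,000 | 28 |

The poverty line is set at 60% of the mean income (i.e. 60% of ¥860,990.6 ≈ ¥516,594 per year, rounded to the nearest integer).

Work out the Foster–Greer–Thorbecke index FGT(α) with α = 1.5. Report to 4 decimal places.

0.0996

Poor units: 32×¥270,000 (q = 32 of N = 106).
Shortfall ratios: (516594−270000)/516594 = 0.4773 (×32).
Raised to α = 1.5: 0.32980 (×32).
Sum = 10.553577; FGT(1.5) = 10.553577 / 106 = 0.0996.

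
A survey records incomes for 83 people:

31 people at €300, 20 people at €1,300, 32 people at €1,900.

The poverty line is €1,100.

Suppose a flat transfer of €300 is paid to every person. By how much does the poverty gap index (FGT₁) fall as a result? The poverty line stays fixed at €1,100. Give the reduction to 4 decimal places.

0.1019

Before: below the line — 31×€300; poverty gap index (FGT₁) = 0.271632.
After the €300 transfer: below the line — 31×€600; poverty gap index (FGT₁) = 0.169770.
Reduction = 0.271632 − 0.169770 = 0.1019.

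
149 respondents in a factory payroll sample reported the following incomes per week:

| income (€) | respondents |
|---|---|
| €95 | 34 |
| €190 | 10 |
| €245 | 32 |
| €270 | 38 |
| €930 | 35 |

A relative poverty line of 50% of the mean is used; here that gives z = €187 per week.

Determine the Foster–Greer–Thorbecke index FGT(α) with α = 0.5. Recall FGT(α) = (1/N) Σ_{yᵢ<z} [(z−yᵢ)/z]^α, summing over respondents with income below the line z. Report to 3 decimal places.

Incomes under z: 34×€95 (q = 34 of N = 149).
Relative gaps: (187−95)/187 = 0.4920 (×34).
Raised to α = 0.5: 0.70141 (×34).
Sum = 23.848004; FGT(0.5) = 23.848004 / 149 = 0.160.

0.160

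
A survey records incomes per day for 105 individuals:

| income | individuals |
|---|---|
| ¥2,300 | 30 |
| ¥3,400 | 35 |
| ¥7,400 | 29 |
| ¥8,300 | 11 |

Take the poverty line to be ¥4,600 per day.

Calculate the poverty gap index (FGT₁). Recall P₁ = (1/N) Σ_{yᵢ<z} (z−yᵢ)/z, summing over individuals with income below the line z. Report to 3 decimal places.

Below z: 30×¥2,300, 35×¥3,400 (q = 65 of N = 105).
Gap ratios (z−y)/z: (4600−2300)/4600 = 0.5000 (×30); (4600−3400)/4600 = 0.2609 (×35).
Sum of shortfalls = 24.130435; P₁ averages over all N: 24.130435 / 105 = 0.230.

0.230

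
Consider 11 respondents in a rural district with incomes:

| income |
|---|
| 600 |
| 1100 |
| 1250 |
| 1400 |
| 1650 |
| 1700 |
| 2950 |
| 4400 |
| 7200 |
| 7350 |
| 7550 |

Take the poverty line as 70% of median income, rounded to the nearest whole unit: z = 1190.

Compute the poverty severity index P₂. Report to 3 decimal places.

Poor units: 600, 1100 (q = 2 of N = 11).
Shortfall ratios: (1190−600)/1190 = 0.4958; (1190−1100)/1190 = 0.0756.
Squared: 0.2458; 0.0057.
Sum = 0.251536; P₂ = 0.251536 / 11 = 0.023.

0.023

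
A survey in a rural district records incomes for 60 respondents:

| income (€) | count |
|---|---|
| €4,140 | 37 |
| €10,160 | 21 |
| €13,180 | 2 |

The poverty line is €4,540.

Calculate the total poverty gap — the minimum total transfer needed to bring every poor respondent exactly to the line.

€14,800

Poor units: 37×€4,140 (q = 37 of N = 60).
Individual gaps: 37×(4540−4140) = 14800.
Aggregate gap = €14,800.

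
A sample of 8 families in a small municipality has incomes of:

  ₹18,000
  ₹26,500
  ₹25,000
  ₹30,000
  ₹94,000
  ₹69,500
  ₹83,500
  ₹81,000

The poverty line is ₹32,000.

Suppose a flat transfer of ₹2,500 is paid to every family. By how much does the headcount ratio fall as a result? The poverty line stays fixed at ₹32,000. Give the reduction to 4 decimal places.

0.1250

Before: below the line — ₹18,000, ₹25,000, ₹26,500, ₹30,000; headcount ratio = 0.500000.
After the ₹2,500 transfer: below the line — ₹20,500, ₹27,500, ₹29,000; headcount ratio = 0.375000.
Reduction = 0.500000 − 0.375000 = 0.1250.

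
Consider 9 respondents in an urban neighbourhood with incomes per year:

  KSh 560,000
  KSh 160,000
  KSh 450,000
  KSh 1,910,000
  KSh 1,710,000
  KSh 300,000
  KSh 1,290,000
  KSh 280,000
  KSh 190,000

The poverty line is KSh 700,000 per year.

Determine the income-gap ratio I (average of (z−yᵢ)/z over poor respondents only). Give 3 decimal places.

Below the line: KSh 160,000, KSh 190,000, KSh 280,000, KSh 300,000, KSh 450,000, KSh 560,000 (q = 6 of N = 9).
Shortfall ratios (z−y)/z: 0.7714, 0.7286, 0.6000, 0.5714, 0.3571, 0.2000; sum = 3.228571.
I averages over the q = 6 poor units only: 3.228571 / 6 = 0.538.

0.538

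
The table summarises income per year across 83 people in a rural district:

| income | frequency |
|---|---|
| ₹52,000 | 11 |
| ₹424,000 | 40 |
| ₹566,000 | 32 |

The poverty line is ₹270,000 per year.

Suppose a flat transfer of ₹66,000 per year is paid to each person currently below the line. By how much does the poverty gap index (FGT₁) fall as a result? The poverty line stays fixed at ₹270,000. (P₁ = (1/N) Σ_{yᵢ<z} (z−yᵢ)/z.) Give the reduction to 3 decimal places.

0.032

Before: below the line — 11×₹52,000; poverty gap index (FGT₁) = 0.10701.
After the ₹66,000 transfer: below the line — 11×₹118,000; poverty gap index (FGT₁) = 0.07461.
Reduction = 0.10701 − 0.07461 = 0.032.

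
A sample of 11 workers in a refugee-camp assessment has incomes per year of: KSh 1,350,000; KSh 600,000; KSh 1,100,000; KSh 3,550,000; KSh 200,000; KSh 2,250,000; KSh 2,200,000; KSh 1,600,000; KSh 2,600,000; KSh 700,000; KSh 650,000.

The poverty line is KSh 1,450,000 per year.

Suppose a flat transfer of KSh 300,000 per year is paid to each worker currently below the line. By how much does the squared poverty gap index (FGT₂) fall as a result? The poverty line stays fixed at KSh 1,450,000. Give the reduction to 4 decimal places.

Before: below the line — KSh 200,000, KSh 600,000, KSh 650,000, KSh 700,000, KSh 1,100,000, KSh 1,350,000; squared poverty gap index (FGT₂) = 0.156524.
After the KSh 300,000 transfer: below the line — KSh 500,000, KSh 900,000, KSh 950,000, KSh 1,000,000, KSh 1,400,000; squared poverty gap index (FGT₂) = 0.071776.
Reduction = 0.156524 − 0.071776 = 0.0847.

0.0847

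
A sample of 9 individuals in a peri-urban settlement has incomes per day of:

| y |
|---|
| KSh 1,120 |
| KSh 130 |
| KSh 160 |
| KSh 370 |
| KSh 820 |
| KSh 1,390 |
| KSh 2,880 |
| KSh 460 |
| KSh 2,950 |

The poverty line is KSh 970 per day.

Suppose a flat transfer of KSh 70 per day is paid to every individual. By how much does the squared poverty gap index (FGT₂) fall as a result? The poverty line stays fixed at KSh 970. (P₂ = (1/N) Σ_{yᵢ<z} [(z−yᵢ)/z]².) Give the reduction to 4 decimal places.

0.0452

Before: below the line — KSh 130, KSh 160, KSh 370, KSh 460, KSh 820; squared poverty gap index (FGT₂) = 0.236688.
After the KSh 70 transfer: below the line — KSh 200, KSh 230, KSh 440, KSh 530, KSh 890; squared poverty gap index (FGT₂) = 0.191472.
Reduction = 0.236688 − 0.191472 = 0.0452.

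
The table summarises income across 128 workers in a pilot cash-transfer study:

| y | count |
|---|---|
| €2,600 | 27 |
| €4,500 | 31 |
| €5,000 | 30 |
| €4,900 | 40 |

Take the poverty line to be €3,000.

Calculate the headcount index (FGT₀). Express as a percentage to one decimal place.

21.1%

27 of the 128 workers have income below €3,000.
H = 27/128 = 21.1%.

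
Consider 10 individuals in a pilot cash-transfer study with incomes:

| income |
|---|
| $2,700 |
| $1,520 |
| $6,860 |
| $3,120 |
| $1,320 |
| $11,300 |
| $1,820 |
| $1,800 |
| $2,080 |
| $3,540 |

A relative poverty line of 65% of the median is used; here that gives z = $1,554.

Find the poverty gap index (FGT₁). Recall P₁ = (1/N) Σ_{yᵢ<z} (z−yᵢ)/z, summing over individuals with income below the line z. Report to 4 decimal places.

0.0172

Poor units: $1,320, $1,520 (q = 2 of N = 10).
Relative gaps: (1554−1320)/1554 = 0.1506; (1554−1520)/1554 = 0.0219.
Σ = 0.172458. Dividing by the full population N = 10 gives P₁ = 0.0172.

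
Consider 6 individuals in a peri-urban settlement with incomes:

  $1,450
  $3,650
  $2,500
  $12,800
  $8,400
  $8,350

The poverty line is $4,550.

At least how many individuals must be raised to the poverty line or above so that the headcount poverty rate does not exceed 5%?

3

3 of the 6 individuals are poor, so H = 3/6 = 0.500.
A headcount ratio of at most 5% allows at most ⌊0.05 × 6⌋ = 0 poor individuals.
So at least 3 − 0 = 3 must be lifted.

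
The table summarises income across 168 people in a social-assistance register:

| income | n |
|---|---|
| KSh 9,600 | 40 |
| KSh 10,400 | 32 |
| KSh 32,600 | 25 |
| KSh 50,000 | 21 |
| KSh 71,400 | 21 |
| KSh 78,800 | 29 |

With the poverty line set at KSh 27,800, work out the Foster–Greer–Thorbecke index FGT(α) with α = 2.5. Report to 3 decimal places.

Below the line: 40×KSh 9,600, 32×KSh 10,400 (q = 72 of N = 168).
Relative gaps: (27800−9600)/27800 = 0.6547 (×40); (27800−10400)/27800 = 0.6259 (×32).
Raised to α = 2.5: 0.34679 (×40); 0.30993 (×32).
Sum = 23.789301; FGT(2.5) = 23.789301 / 168 = 0.142.

0.142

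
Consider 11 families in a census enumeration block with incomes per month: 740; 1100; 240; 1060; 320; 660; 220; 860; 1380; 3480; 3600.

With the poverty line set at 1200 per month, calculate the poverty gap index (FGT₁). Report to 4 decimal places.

0.3333

Poor units: 220, 240, 320, 660, 740, 860, 1060, 1100 (q = 8 of N = 11).
Shortfall ratios: (1200−220)/1200 = 0.8167; (1200−240)/1200 = 0.8000; (1200−320)/1200 = 0.7333; (1200−660)/1200 = 0.4500; (1200−740)/1200 = 0.3833; (1200−860)/1200 = 0.2833; (1200−1060)/1200 = 0.1167; (1200−1100)/1200 = 0.0833.
Σ = 3.666667. Dividing by the full population N = 11 gives P₁ = 0.3333.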